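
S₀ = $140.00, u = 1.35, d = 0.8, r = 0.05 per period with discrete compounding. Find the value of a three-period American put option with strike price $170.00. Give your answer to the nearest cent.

$35.86

Risk-neutral probability p = (1 + 0.05 − 0.8)/(1.35 − 0.8) = 0.2500/0.5500 = 0.4545
Terminal stock prices: S_uuu = 344.5, S_uud = 204.1, S_udd = 121, S_ddd = 71.68
Terminal payoffs (K − S): max(-174.5, 0) = 0, max(-34.12, 0) = 0, max(49.04, 0) = 49.04, max(98.32, 0) = 98.32
Node uu (S = 255.2): continuation = 1/1.05·[0.4545·0.0000 + 0.5455·0.0000] = 0.0000; exercise value = 0.0000 ≤ continuation, so V_uu = 0.0000
Node ud (S = 151.2): continuation = 1/1.05·[0.4545·0.0000 + 0.5455·49.0400] = 25.4753; exercise value = 18.8000 ≤ continuation, so V_ud = 25.4753
Node dd (S = 89.6): continuation = 1/1.05·[0.4545·49.0400 + 0.5455·98.3200] = 72.3048; exercise value = 80.4000 > continuation, so V_dd = 80.4000 (exercise)
Node u (S = 189): continuation = 1/1.05·[0.4545·0.0000 + 0.5455·25.4753] = 13.2339; exercise value = 0.0000 ≤ continuation, so V_u = 13.2339
Node d (S = 112): continuation = 1/1.05·[0.4545·25.4753 + 0.5455·80.4000] = 52.7945; exercise value = 58.0000 > continuation, so V_d = 58.0000 (exercise)
Node 0 (S = 140): continuation = 1/1.05·[0.4545·13.2339 + 0.5455·58.0000] = 35.8588; exercise value = 30.0000 ≤ continuation, so V_0 = 35.8588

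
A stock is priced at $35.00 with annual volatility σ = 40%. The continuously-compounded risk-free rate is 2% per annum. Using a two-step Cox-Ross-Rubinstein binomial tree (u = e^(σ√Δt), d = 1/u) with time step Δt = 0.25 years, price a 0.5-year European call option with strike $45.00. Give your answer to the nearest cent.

CRR parameters: u = e^(σ√Δt) = e^(0.4·√0.25) = 1.2214, d = 1/u = 0.8187
Per-period rate: rΔt = 0.02·0.25 = 0.005, so R = e^0.005 = 1.0050
Risk-neutral probability p = (e^0.005 − 0.8187)/(1.2214 − 0.8187) = 0.1863/0.4027 = 0.4626
Terminal stock prices: S_uu = 52.21, S_ud = 35, S_dd = 23.46
Terminal payoffs (S − K): max(7.214, 0) = 7.214, max(-10, 0) = 0, max(-21.54, 0) = 0
Node u (S = 42.75): V_u = e^(−0.005)·[0.4626·7.2139 + 0.5374·0.0000] = 3.3206
Node d (S = 28.66): V_d = e^(−0.005)·[0.4626·0.0000 + 0.5374·0.0000] = 0.0000
Node 0 (S = 35): V_0 = e^(−0.005)·[0.4626·3.3206 + 0.5374·0.0000] = 1.5285

$1.53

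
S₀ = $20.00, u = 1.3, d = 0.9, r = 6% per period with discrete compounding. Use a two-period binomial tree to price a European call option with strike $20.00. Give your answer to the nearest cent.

$3.42

Risk-neutral probability p = (1 + 0.06 − 0.9)/(1.3 − 0.9) = 0.1600/0.4000 = 0.4000
Terminal stock prices: S_uu = 33.8, S_ud = 23.4, S_dd = 16.2
Terminal payoffs (S − K): max(13.8, 0) = 13.8, max(3.4, 0) = 3.4, max(-3.8, 0) = 0
Node u (S = 26): V_u = 1/1.06·[0.4000·13.8000 + 0.6000·3.4000] = 7.1321
Node d (S = 18): V_d = 1/1.06·[0.4000·3.4000 + 0.6000·0.0000] = 1.2830
Node 0 (S = 20): V_0 = 1/1.06·[0.4000·7.1321 + 0.6000·1.2830] = 3.4176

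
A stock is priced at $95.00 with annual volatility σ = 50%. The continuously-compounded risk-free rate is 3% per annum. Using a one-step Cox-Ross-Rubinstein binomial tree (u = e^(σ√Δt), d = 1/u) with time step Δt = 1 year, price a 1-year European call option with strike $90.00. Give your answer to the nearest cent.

$26.30

CRR parameters: u = e^(σ√Δt) = e^(0.5·√1) = 1.6487, d = 1/u = 0.6065
Per-period rate: rΔt = 0.03·1 = 0.03, so R = e^0.03 = 1.0305
Risk-neutral probability p = (e^0.03 − 0.6065)/(1.6487 − 0.6065) = 0.4239/1.0422 = 0.4068
Terminal stock prices: S_u = 156.6, S_d = 57.62
Terminal payoffs (S − K): max(66.63, 0) = 66.63, max(-32.38, 0) = 0
Node 0 (S = 95): V_0 = e^(−0.03)·[0.4068·66.6285 + 0.5932·0.0000] = 26.3010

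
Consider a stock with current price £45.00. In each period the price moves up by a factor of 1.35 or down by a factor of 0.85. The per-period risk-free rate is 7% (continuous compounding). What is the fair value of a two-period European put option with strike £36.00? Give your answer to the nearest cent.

£0.93

Risk-neutral probability p = (e^0.07 − 0.85)/(1.35 − 0.85) = 0.2225/0.5000 = 0.4450
Terminal stock prices: S_uu = 82.01, S_ud = 51.64, S_dd = 32.51
Terminal payoffs (K − S): max(-46.01, 0) = 0, max(-15.64, 0) = 0, max(3.488, 0) = 3.488
Node u (S = 60.75): V_u = e^(−0.07)·[0.4450·0.0000 + 0.5550·0.0000] = 0.0000
Node d (S = 38.25): V_d = e^(−0.07)·[0.4450·0.0000 + 0.5550·3.4875] = 1.8047
Node 0 (S = 45): V_0 = e^(−0.07)·[0.4450·0.0000 + 0.5550·1.8047] = 0.9338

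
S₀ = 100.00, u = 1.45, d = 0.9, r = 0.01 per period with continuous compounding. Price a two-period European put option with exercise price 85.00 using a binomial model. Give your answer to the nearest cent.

2.51

Risk-neutral probability p = (e^0.01 − 0.9)/(1.45 − 0.9) = 0.1101/0.5500 = 0.2001
Terminal stock prices: S_uu = 210.2, S_ud = 130.5, S_dd = 81
Terminal payoffs (K − S): max(-125.2, 0) = 0, max(-45.5, 0) = 0, max(4, 0) = 4
Node u (S = 145): V_u = e^(−0.01)·[0.2001·0.0000 + 0.7999·0.0000] = 0.0000
Node d (S = 90): V_d = e^(−0.01)·[0.2001·0.0000 + 0.7999·4.0000] = 3.1678
Node 0 (S = 100): V_0 = e^(−0.01)·[0.2001·0.0000 + 0.7999·3.1678] = 2.5087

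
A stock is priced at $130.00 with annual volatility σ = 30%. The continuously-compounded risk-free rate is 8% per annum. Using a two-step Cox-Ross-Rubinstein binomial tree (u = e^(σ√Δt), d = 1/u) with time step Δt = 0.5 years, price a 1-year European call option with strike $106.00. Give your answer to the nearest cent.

CRR parameters: u = e^(σ√Δt) = e^(0.3·√0.5) = 1.2363, d = 1/u = 0.8089
Per-period rate: rΔt = 0.08·0.5 = 0.04, so R = e^0.04 = 1.0408
Risk-neutral probability p = (e^0.04 − 0.8089)/(1.2363 − 0.8089) = 0.2320/0.4275 = 0.5426
Terminal stock prices: S_uu = 198.7, S_ud = 130, S_dd = 85.05
Terminal payoffs (S − K): max(92.7, 0) = 92.7, max(24, 0) = 24, max(-20.95, 0) = 0
Node u (S = 160.7): V_u = e^(−0.04)·[0.5426·92.7005 + 0.4574·24.0000] = 58.8768
Node d (S = 105.2): V_d = e^(−0.04)·[0.5426·24.0000 + 0.4574·0.0000] = 12.5127
Node 0 (S = 130): V_0 = e^(−0.04)·[0.5426·58.8768 + 0.4574·12.5127] = 36.1945

$36.19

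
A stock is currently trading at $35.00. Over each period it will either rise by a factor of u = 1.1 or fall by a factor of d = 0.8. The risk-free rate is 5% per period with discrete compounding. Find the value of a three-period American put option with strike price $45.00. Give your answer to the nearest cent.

$10.00

Risk-neutral probability p = (1 + 0.05 − 0.8)/(1.1 − 0.8) = 0.2500/0.3000 = 0.8333
Terminal stock prices: S_uuu = 46.59, S_uud = 33.88, S_udd = 24.64, S_ddd = 17.92
Terminal payoffs (K − S): max(-1.585, 0) = 0, max(11.12, 0) = 11.12, max(20.36, 0) = 20.36, max(27.08, 0) = 27.08
Node uu (S = 42.35): continuation = 1/1.05·[0.8333·0.0000 + 0.1667·11.1200] = 1.7651; exercise value = 2.6500 > continuation, so V_uu = 2.6500 (exercise)
Node ud (S = 30.8): continuation = 1/1.05·[0.8333·11.1200 + 0.1667·20.3600] = 12.0571; exercise value = 14.2000 > continuation, so V_ud = 14.2000 (exercise)
Node dd (S = 22.4): continuation = 1/1.05·[0.8333·20.3600 + 0.1667·27.0800] = 20.4571; exercise value = 22.6000 > continuation, so V_dd = 22.6000 (exercise)
Node u (S = 38.5): continuation = 1/1.05·[0.8333·2.6500 + 0.1667·14.2000] = 4.3571; exercise value = 6.5000 > continuation, so V_u = 6.5000 (exercise)
Node d (S = 28): continuation = 1/1.05·[0.8333·14.2000 + 0.1667·22.6000] = 14.8571; exercise value = 17.0000 > continuation, so V_d = 17.0000 (exercise)
Node 0 (S = 35): continuation = 1/1.05·[0.8333·6.5000 + 0.1667·17.0000] = 7.8571; exercise value = 10.0000 > continuation, so V_0 = 10.0000 (exercise)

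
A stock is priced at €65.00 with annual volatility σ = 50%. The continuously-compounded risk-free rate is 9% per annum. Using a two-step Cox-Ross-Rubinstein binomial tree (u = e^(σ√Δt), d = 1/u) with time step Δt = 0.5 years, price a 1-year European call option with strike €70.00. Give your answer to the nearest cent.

€12.82

CRR parameters: u = e^(σ√Δt) = e^(0.5·√0.5) = 1.4241, d = 1/u = 0.7022
Per-period rate: rΔt = 0.09·0.5 = 0.045, so R = e^0.045 = 1.0460
Risk-neutral probability p = (e^0.045 − 0.7022)/(1.4241 − 0.7022) = 0.3438/0.7219 = 0.4763
Terminal stock prices: S_uu = 131.8, S_ud = 65, S_dd = 32.05
Terminal payoffs (S − K): max(61.83, 0) = 61.83, max(-5, 0) = 0, max(-37.95, 0) = 0
Node u (S = 92.57): V_u = e^(−0.045)·[0.4763·61.8275 + 0.5237·0.0000] = 28.1513
Node d (S = 45.64): V_d = e^(−0.045)·[0.4763·0.0000 + 0.5237·0.0000] = 0.0000
Node 0 (S = 65): V_0 = e^(−0.045)·[0.4763·28.1513 + 0.5237·0.0000] = 12.8179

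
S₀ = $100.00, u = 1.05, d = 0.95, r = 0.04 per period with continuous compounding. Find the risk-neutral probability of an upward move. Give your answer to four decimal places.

Risk-neutral probability p = (e^0.04 − 0.95)/(1.05 − 0.95) = 0.0908/0.1000 = 0.9081

p = 0.9081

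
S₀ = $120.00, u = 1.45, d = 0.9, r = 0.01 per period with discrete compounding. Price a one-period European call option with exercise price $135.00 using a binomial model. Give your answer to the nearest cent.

$7.72

Risk-neutral probability p = (1 + 0.01 − 0.9)/(1.45 − 0.9) = 0.1100/0.5500 = 0.2000
Terminal stock prices: S_u = 174, S_d = 108
Terminal payoffs (S − K): max(39, 0) = 39, max(-27, 0) = 0
Node 0 (S = 120): V_0 = 1/1.01·[0.2000·39.0000 + 0.8000·0.0000] = 7.7228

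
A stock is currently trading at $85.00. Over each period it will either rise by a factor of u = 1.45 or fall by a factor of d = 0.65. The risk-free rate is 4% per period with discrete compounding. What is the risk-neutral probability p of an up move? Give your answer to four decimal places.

p = 0.4875

Risk-neutral probability p = (1 + 0.04 − 0.65)/(1.45 − 0.65) = 0.3900/0.8000 = 0.4875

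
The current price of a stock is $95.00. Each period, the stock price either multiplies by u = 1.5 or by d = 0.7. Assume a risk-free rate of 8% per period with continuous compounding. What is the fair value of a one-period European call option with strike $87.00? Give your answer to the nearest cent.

$24.55

Risk-neutral probability p = (e^0.08 − 0.7)/(1.5 − 0.7) = 0.3833/0.8000 = 0.4791
Terminal stock prices: S_u = 142.5, S_d = 66.5
Terminal payoffs (S − K): max(55.5, 0) = 55.5, max(-20.5, 0) = 0
Node 0 (S = 95): V_0 = e^(−0.08)·[0.4791·55.5000 + 0.5209·0.0000] = 24.5462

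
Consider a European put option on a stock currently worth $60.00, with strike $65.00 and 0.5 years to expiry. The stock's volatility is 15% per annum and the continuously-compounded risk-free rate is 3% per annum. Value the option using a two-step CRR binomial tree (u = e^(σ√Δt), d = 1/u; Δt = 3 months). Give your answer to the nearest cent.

$5.34

CRR parameters: u = e^(σ√Δt) = e^(0.15·√0.25) = 1.0779, d = 1/u = 0.9277
Per-period rate: rΔt = 0.03·0.25 = 0.0075, so R = e^0.0075 = 1.0075
Risk-neutral probability p = (e^0.0075 − 0.9277)/(1.0779 − 0.9277) = 0.0798/0.1501 = 0.5314
Terminal stock prices: S_uu = 69.71, S_ud = 60, S_dd = 51.64
Terminal payoffs (K − S): max(-4.71, 0) = 0, max(5, 0) = 5, max(13.36, 0) = 13.36
Node u (S = 64.67): V_u = e^(−0.0075)·[0.5314·0.0000 + 0.4686·5.0000] = 2.3255
Node d (S = 55.66): V_d = e^(−0.0075)·[0.5314·5.0000 + 0.4686·13.3575] = 8.8497
Node 0 (S = 60): V_0 = e^(−0.0075)·[0.5314·2.3255 + 0.4686·8.8497] = 5.3425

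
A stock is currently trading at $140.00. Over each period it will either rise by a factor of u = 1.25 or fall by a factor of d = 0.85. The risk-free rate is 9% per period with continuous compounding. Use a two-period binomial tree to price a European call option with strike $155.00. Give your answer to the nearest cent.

$19.84

Risk-neutral probability p = (e^0.09 − 0.85)/(1.25 − 0.85) = 0.2442/0.4000 = 0.6104
Terminal stock prices: S_uu = 218.8, S_ud = 148.8, S_dd = 101.1
Terminal payoffs (S − K): max(63.75, 0) = 63.75, max(-6.25, 0) = 0, max(-53.85, 0) = 0
Node u (S = 175): V_u = e^(−0.09)·[0.6104·63.7500 + 0.3896·0.0000] = 35.5659
Node d (S = 119): V_d = e^(−0.09)·[0.6104·0.0000 + 0.3896·0.0000] = 0.0000
Node 0 (S = 140): V_0 = e^(−0.09)·[0.6104·35.5659 + 0.3896·0.0000] = 19.8421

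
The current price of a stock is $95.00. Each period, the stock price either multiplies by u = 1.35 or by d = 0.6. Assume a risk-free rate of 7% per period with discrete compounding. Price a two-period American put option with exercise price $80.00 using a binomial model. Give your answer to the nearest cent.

$8.65

Risk-neutral probability p = (1 + 0.07 − 0.6)/(1.35 − 0.6) = 0.4700/0.7500 = 0.6267
Terminal stock prices: S_uu = 173.1, S_ud = 76.95, S_dd = 34.2
Terminal payoffs (K − S): max(-93.14, 0) = 0, max(3.05, 0) = 3.05, max(45.8, 0) = 45.8
Node u (S = 128.2): continuation = 1/1.07·[0.6267·0.0000 + 0.3733·3.0500] = 1.0642; exercise value = 0.0000 ≤ continuation, so V_u = 1.0642
Node d (S = 57): continuation = 1/1.07·[0.6267·3.0500 + 0.3733·45.8000] = 17.7664; exercise value = 23.0000 > continuation, so V_d = 23.0000 (exercise)
Node 0 (S = 95): continuation = 1/1.07·[0.6267·1.0642 + 0.3733·23.0000] = 8.6482; exercise value = 0.0000 ≤ continuation, so V_0 = 8.6482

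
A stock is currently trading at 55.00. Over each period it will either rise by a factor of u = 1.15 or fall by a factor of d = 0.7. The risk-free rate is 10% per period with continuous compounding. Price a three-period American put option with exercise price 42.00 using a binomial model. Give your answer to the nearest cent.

Risk-neutral probability p = (e^0.1 − 0.7)/(1.15 − 0.7) = 0.4052/0.4500 = 0.9004
Terminal stock prices: S_uuu = 83.65, S_uud = 50.92, S_udd = 30.99, S_ddd = 18.86
Terminal payoffs (K − S): max(-41.65, 0) = 0, max(-8.916, 0) = 0, max(11.01, 0) = 11.01, max(23.14, 0) = 23.14
Node uu (S = 72.74): continuation = e^(−0.1)·[0.9004·0.0000 + 0.0996·0.0000] = 0.0000; exercise value = 0.0000 ≤ continuation, so V_uu = 0.0000
Node ud (S = 44.27): continuation = e^(−0.1)·[0.9004·0.0000 + 0.0996·11.0075] = 0.9922; exercise value = 0.0000 ≤ continuation, so V_ud = 0.9922
Node dd (S = 26.95): continuation = e^(−0.1)·[0.9004·11.0075 + 0.0996·23.1350] = 11.0532; exercise value = 15.0500 > continuation, so V_dd = 15.0500 (exercise)
Node u (S = 63.25): continuation = e^(−0.1)·[0.9004·0.0000 + 0.0996·0.9922] = 0.0894; exercise value = 0.0000 ≤ continuation, so V_u = 0.0894
Node d (S = 38.5): continuation = e^(−0.1)·[0.9004·0.9922 + 0.0996·15.0500] = 2.1650; exercise value = 3.5000 > continuation, so V_d = 3.5000 (exercise)
Node 0 (S = 55): continuation = e^(−0.1)·[0.9004·0.0894 + 0.0996·3.5000] = 0.3884; exercise value = 0.0000 ≤ continuation, so V_0 = 0.3884

0.39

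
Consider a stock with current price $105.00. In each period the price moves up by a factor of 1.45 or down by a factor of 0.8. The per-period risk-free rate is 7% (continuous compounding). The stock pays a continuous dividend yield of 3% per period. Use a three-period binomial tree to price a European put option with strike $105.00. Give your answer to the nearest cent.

$13.06

Per-period risk-free factor R = e^0.07 = 1.0725; dividend-adjusted growth = e^(0.07−0.03) = 1.0408.
Risk-neutral probability p = (1.0408 − 0.8)/(1.45 − 0.8) = 0.2408/0.6500 = 0.3705
Terminal stock prices: S_uuu = 320.1, S_uud = 176.6, S_udd = 97.44, S_ddd = 53.76
Terminal payoffs (K − S): max(-215.1, 0) = 0, max(-71.61, 0) = 0, max(7.56, 0) = 7.56, max(51.24, 0) = 51.24
Node uu (S = 220.8): V_uu = e^(−0.07)·[0.3705·0.0000 + 0.6295·0.0000] = 0.0000
Node ud (S = 121.8): V_ud = e^(−0.07)·[0.3705·0.0000 + 0.6295·7.5600] = 4.4374
Node dd (S = 67.2): V_dd = e^(−0.07)·[0.3705·7.5600 + 0.6295·51.2400] = 32.6874
Node u (S = 152.2): V_u = e^(−0.07)·[0.3705·0.0000 + 0.6295·4.4374] = 2.6046
Node d (S = 84): V_d = e^(−0.07)·[0.3705·4.4374 + 0.6295·32.6874] = 20.7191
Node 0 (S = 105): V_0 = e^(−0.07)·[0.3705·2.6046 + 0.6295·20.7191] = 13.0610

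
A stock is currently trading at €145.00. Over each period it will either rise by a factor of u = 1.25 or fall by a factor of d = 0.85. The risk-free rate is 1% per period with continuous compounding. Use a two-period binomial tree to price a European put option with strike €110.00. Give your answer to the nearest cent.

Risk-neutral probability p = (e^0.01 − 0.85)/(1.25 − 0.85) = 0.1601/0.4000 = 0.4001
Terminal stock prices: S_uu = 226.6, S_ud = 154.1, S_dd = 104.8
Terminal payoffs (K − S): max(-116.6, 0) = 0, max(-44.06, 0) = 0, max(5.238, 0) = 5.238
Node u (S = 181.2): V_u = e^(−0.01)·[0.4001·0.0000 + 0.5999·0.0000] = 0.0000
Node d (S = 123.2): V_d = e^(−0.01)·[0.4001·0.0000 + 0.5999·5.2375] = 3.1106
Node 0 (S = 145): V_0 = e^(−0.01)·[0.4001·0.0000 + 0.5999·3.1106] = 1.8474

€1.85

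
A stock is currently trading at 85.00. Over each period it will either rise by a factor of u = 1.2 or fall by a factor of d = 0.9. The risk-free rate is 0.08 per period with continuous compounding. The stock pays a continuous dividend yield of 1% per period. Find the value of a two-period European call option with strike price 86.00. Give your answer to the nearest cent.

Per-period risk-free factor R = e^0.08 = 1.0833; dividend-adjusted growth = e^(0.08−0.01) = 1.0725.
Risk-neutral probability p = (1.0725 − 0.9)/(1.2 − 0.9) = 0.1725/0.3000 = 0.5750
Terminal stock prices: S_uu = 122.4, S_ud = 91.8, S_dd = 68.85
Terminal payoffs (S − K): max(36.4, 0) = 36.4, max(5.8, 0) = 5.8, max(-17.15, 0) = 0
Node u (S = 102): V_u = e^(−0.08)·[0.5750·36.4000 + 0.4250·5.8000] = 21.5971
Node d (S = 76.5): V_d = e^(−0.08)·[0.5750·5.8000 + 0.4250·0.0000] = 3.0787
Node 0 (S = 85): V_0 = e^(−0.08)·[0.5750·21.5971 + 0.4250·3.0787] = 12.6719

12.67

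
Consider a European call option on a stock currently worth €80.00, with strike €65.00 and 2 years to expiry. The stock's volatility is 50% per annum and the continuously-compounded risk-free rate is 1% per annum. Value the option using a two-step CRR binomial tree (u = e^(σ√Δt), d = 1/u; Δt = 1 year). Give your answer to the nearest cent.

CRR parameters: u = e^(σ√Δt) = e^(0.5·√1) = 1.6487, d = 1/u = 0.6065
Per-period rate: rΔt = 0.01·1 = 0.01, so R = e^0.01 = 1.0101
Risk-neutral probability p = (e^0.01 − 0.6065)/(1.6487 − 0.6065) = 0.4035/1.0422 = 0.3872
Terminal stock prices: S_uu = 217.5, S_ud = 80, S_dd = 29.43
Terminal payoffs (S − K): max(152.5, 0) = 152.5, max(15, 0) = 15, max(-35.57, 0) = 0
Node u (S = 131.9): V_u = e^(−0.01)·[0.3872·152.4625 + 0.6128·15.0000] = 67.5445
Node d (S = 48.52): V_d = e^(−0.01)·[0.3872·15.0000 + 0.6128·0.0000] = 5.7500
Node 0 (S = 80): V_0 = e^(−0.01)·[0.3872·67.5445 + 0.6128·5.7500] = 29.3805

€29.38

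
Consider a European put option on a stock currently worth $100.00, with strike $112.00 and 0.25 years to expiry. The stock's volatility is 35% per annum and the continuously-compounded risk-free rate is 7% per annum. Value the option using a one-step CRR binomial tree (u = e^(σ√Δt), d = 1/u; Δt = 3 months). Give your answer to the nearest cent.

$13.60

CRR parameters: u = e^(σ√Δt) = e^(0.35·√0.25) = 1.1912, d = 1/u = 0.8395
Per-period rate: rΔt = 0.07·0.25 = 0.0175, so R = e^0.0175 = 1.0177
Risk-neutral probability p = (e^0.0175 − 0.8395)/(1.1912 − 0.8395) = 0.1782/0.3518 = 0.5065
Terminal stock prices: S_u = 119.1, S_d = 83.95
Terminal payoffs (K − S): max(-7.125, 0) = 0, max(28.05, 0) = 28.05
Node 0 (S = 100): V_0 = e^(−0.0175)·[0.5065·0.0000 + 0.4935·28.0543] = 13.6034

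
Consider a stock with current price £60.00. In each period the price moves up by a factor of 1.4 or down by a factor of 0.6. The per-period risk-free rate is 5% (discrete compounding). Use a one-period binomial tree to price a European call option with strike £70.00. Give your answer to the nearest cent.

Risk-neutral probability p = (1 + 0.05 − 0.6)/(1.4 − 0.6) = 0.4500/0.8000 = 0.5625
Terminal stock prices: S_u = 84, S_d = 36
Terminal payoffs (S − K): max(14, 0) = 14, max(-34, 0) = 0
Node 0 (S = 60): V_0 = 1/1.05·[0.5625·14.0000 + 0.4375·0.0000] = 7.5000

£7.50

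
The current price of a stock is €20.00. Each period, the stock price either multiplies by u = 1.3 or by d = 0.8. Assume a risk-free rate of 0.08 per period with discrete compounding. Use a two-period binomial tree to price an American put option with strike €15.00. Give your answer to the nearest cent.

Risk-neutral probability p = (1 + 0.08 − 0.8)/(1.3 − 0.8) = 0.2800/0.5000 = 0.5600
Terminal stock prices: S_uu = 33.8, S_ud = 20.8, S_dd = 12.8
Terminal payoffs (K − S): max(-18.8, 0) = 0, max(-5.8, 0) = 0, max(2.2, 0) = 2.2
Node u (S = 26): continuation = 1/1.08·[0.5600·0.0000 + 0.4400·0.0000] = 0.0000; exercise value = 0.0000 ≤ continuation, so V_u = 0.0000
Node d (S = 16): continuation = 1/1.08·[0.5600·0.0000 + 0.4400·2.2000] = 0.8963; exercise value = 0.0000 ≤ continuation, so V_d = 0.8963
Node 0 (S = 20): continuation = 1/1.08·[0.5600·0.0000 + 0.4400·0.8963] = 0.3652; exercise value = 0.0000 ≤ continuation, so V_0 = 0.3652

€0.37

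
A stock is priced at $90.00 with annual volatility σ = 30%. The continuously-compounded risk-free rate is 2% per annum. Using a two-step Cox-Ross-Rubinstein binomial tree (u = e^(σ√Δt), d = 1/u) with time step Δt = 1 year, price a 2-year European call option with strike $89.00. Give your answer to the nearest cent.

$15.64

CRR parameters: u = e^(σ√Δt) = e^(0.3·√1) = 1.3499, d = 1/u = 0.7408
Per-period rate: rΔt = 0.02·1 = 0.02, so R = e^0.02 = 1.0202
Risk-neutral probability p = (e^0.02 − 0.7408)/(1.3499 − 0.7408) = 0.2794/0.6090 = 0.4587
Terminal stock prices: S_uu = 164, S_ud = 90, S_dd = 49.39
Terminal payoffs (S − K): max(74.99, 0) = 74.99, max(1, 0) = 1, max(-39.61, 0) = 0
Node u (S = 121.5): V_u = e^(−0.02)·[0.4587·74.9907 + 0.5413·1.0000] = 34.2496
Node d (S = 66.67): V_d = e^(−0.02)·[0.4587·1.0000 + 0.5413·0.0000] = 0.4496
Node 0 (S = 90): V_0 = e^(−0.02)·[0.4587·34.2496 + 0.5413·0.4496] = 15.6387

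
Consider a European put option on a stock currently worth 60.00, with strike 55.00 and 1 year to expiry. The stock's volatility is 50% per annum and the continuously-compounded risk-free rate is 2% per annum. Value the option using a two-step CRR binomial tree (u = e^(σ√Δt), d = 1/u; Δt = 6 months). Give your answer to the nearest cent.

CRR parameters: u = e^(σ√Δt) = e^(0.5·√0.5) = 1.4241, d = 1/u = 0.7022
Per-period rate: rΔt = 0.02·0.5 = 0.01, so R = e^0.01 = 1.0101
Risk-neutral probability p = (e^0.01 − 0.7022)/(1.4241 − 0.7022) = 0.3079/0.7219 = 0.4264
Terminal stock prices: S_uu = 121.7, S_ud = 60, S_dd = 29.58
Terminal payoffs (K − S): max(-66.69, 0) = 0, max(-5, 0) = 0, max(25.42, 0) = 25.42
Node u (S = 85.45): V_u = e^(−0.01)·[0.4264·0.0000 + 0.5736·0.0000] = 0.0000
Node d (S = 42.13): V_d = e^(−0.01)·[0.4264·0.0000 + 0.5736·25.4159] = 14.4324
Node 0 (S = 60): V_0 = e^(−0.01)·[0.4264·0.0000 + 0.5736·14.4324] = 8.1955

8.20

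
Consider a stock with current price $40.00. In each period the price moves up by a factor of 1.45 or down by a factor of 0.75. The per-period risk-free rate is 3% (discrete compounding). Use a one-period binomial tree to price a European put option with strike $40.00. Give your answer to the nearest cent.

$5.83

Risk-neutral probability p = (1 + 0.03 − 0.75)/(1.45 − 0.75) = 0.2800/0.7000 = 0.4000
Terminal stock prices: S_u = 58, S_d = 30
Terminal payoffs (K − S): max(-18, 0) = 0, max(10, 0) = 10
Node 0 (S = 40): V_0 = 1/1.03·[0.4000·0.0000 + 0.6000·10.0000] = 5.8252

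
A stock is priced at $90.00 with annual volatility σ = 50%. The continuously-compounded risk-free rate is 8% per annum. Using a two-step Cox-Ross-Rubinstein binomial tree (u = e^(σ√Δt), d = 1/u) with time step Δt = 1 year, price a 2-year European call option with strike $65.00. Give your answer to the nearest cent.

CRR parameters: u = e^(σ√Δt) = e^(0.5·√1) = 1.6487, d = 1/u = 0.6065
Per-period rate: rΔt = 0.08·1 = 0.08, so R = e^0.08 = 1.0833
Risk-neutral probability p = (e^0.08 − 0.6065)/(1.6487 − 0.6065) = 0.4768/1.0422 = 0.4575
Terminal stock prices: S_uu = 244.6, S_ud = 90, S_dd = 33.11
Terminal payoffs (S − K): max(179.6, 0) = 179.6, max(25, 0) = 25, max(-31.89, 0) = 0
Node u (S = 148.4): V_u = e^(−0.08)·[0.4575·179.6454 + 0.5425·25.0000] = 88.3824
Node d (S = 54.59): V_d = e^(−0.08)·[0.4575·25.0000 + 0.5425·0.0000] = 10.5571
Node 0 (S = 90): V_0 = e^(−0.08)·[0.4575·88.3824 + 0.5425·10.5571] = 42.6099

$42.61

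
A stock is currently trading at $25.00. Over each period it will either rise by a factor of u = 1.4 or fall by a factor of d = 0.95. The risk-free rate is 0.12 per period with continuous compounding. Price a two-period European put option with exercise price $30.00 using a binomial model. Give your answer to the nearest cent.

$2.15

Risk-neutral probability p = (e^0.12 − 0.95)/(1.4 − 0.95) = 0.1775/0.4500 = 0.3944
Terminal stock prices: S_uu = 49, S_ud = 33.25, S_dd = 22.56
Terminal payoffs (K − S): max(-19, 0) = 0, max(-3.25, 0) = 0, max(7.438, 0) = 7.438
Node u (S = 35): V_u = e^(−0.12)·[0.3944·0.0000 + 0.6056·0.0000] = 0.0000
Node d (S = 23.75): V_d = e^(−0.12)·[0.3944·0.0000 + 0.6056·7.4375] = 3.9946
Node 0 (S = 25): V_0 = e^(−0.12)·[0.3944·0.0000 + 0.6056·3.9946] = 2.1454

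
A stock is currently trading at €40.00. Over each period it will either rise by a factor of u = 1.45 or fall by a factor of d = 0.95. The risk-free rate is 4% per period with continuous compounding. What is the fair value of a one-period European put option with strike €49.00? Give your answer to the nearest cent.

Risk-neutral probability p = (e^0.04 − 0.95)/(1.45 − 0.95) = 0.0908/0.5000 = 0.1816
Terminal stock prices: S_u = 58, S_d = 38
Terminal payoffs (K − S): max(-9, 0) = 0, max(11, 0) = 11
Node 0 (S = 40): V_0 = e^(−0.04)·[0.1816·0.0000 + 0.8184·11.0000] = 8.6492

€8.65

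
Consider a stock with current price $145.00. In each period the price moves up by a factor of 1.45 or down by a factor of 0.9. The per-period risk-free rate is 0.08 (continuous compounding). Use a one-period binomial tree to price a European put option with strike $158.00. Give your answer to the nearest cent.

$16.93

Risk-neutral probability p = (e^0.08 − 0.9)/(1.45 − 0.9) = 0.1833/0.5500 = 0.3332
Terminal stock prices: S_u = 210.2, S_d = 130.5
Terminal payoffs (K − S): max(-52.25, 0) = 0, max(27.5, 0) = 27.5
Node 0 (S = 145): V_0 = e^(−0.08)·[0.3332·0.0000 + 0.6668·27.5000] = 16.9259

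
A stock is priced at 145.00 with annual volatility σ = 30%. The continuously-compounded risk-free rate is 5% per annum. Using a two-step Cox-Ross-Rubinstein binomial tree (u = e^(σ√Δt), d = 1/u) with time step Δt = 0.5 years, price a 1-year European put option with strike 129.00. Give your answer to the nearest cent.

7.91

CRR parameters: u = e^(σ√Δt) = e^(0.3·√0.5) = 1.2363, d = 1/u = 0.8089
Per-period rate: rΔt = 0.05·0.5 = 0.025, so R = e^0.025 = 1.0253
Risk-neutral probability p = (e^0.025 − 0.8089)/(1.2363 − 0.8089) = 0.2165/0.4275 = 0.5064
Terminal stock prices: S_uu = 221.6, S_ud = 145, S_dd = 94.87
Terminal payoffs (K − S): max(-92.63, 0) = 0, max(-16, 0) = 0, max(34.13, 0) = 34.13
Node u (S = 179.3): V_u = e^(−0.025)·[0.5064·0.0000 + 0.4936·0.0000] = 0.0000
Node d (S = 117.3): V_d = e^(−0.025)·[0.5064·0.0000 + 0.4936·34.1336] = 16.4327
Node 0 (S = 145): V_0 = e^(−0.025)·[0.5064·0.0000 + 0.4936·16.4327] = 7.9111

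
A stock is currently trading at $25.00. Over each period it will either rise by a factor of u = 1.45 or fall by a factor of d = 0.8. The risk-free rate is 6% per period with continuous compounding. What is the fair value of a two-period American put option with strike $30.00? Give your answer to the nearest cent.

Risk-neutral probability p = (e^0.06 − 0.8)/(1.45 − 0.8) = 0.2618/0.6500 = 0.4028
Terminal stock prices: S_uu = 52.56, S_ud = 29, S_dd = 16
Terminal payoffs (K − S): max(-22.56, 0) = 0, max(1, 0) = 1, max(14, 0) = 14
Node u (S = 36.25): continuation = e^(−0.06)·[0.4028·0.0000 + 0.5972·1.0000] = 0.5624; exercise value = 0.0000 ≤ continuation, so V_u = 0.5624
Node d (S = 20): continuation = e^(−0.06)·[0.4028·1.0000 + 0.5972·14.0000] = 8.2529; exercise value = 10.0000 > continuation, so V_d = 10.0000 (exercise)
Node 0 (S = 25): continuation = e^(−0.06)·[0.4028·0.5624 + 0.5972·10.0000] = 5.8373; exercise value = 5.0000 ≤ continuation, so V_0 = 5.8373

$5.84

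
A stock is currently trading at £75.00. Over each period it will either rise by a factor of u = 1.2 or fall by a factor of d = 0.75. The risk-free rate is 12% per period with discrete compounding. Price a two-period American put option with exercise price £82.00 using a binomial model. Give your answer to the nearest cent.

Risk-neutral probability p = (1 + 0.12 − 0.75)/(1.2 − 0.75) = 0.3700/0.4500 = 0.8222
Terminal stock prices: S_uu = 108, S_ud = 67.5, S_dd = 42.19
Terminal payoffs (K − S): max(-26, 0) = 0, max(14.5, 0) = 14.5, max(39.81, 0) = 39.81
Node u (S = 90): continuation = 1/1.12·[0.8222·0.0000 + 0.1778·14.5000] = 2.3016; exercise value = 0.0000 ≤ continuation, so V_u = 2.3016
Node d (S = 56.25): continuation = 1/1.12·[0.8222·14.5000 + 0.1778·39.8125] = 16.9643; exercise value = 25.7500 > continuation, so V_d = 25.7500 (exercise)
Node 0 (S = 75): continuation = 1/1.12·[0.8222·2.3016 + 0.1778·25.7500] = 5.7770; exercise value = 7.0000 > continuation, so V_0 = 7.0000 (exercise)

£7.00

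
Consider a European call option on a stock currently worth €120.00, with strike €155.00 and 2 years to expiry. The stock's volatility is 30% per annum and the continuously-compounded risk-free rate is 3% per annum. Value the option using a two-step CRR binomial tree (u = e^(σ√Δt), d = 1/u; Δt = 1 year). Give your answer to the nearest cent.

€13.56

CRR parameters: u = e^(σ√Δt) = e^(0.3·√1) = 1.3499, d = 1/u = 0.7408
Per-period rate: rΔt = 0.03·1 = 0.03, so R = e^0.03 = 1.0305
Risk-neutral probability p = (e^0.03 − 0.7408)/(1.3499 − 0.7408) = 0.2896/0.6090 = 0.4756
Terminal stock prices: S_uu = 218.7, S_ud = 120, S_dd = 65.86
Terminal payoffs (S − K): max(63.65, 0) = 63.65, max(-35, 0) = 0, max(-89.14, 0) = 0
Node u (S = 162): V_u = e^(−0.03)·[0.4756·63.6543 + 0.5244·0.0000] = 29.3769
Node d (S = 88.9): V_d = e^(−0.03)·[0.4756·0.0000 + 0.5244·0.0000] = 0.0000
Node 0 (S = 120): V_0 = e^(−0.03)·[0.4756·29.3769 + 0.5244·0.0000] = 13.5576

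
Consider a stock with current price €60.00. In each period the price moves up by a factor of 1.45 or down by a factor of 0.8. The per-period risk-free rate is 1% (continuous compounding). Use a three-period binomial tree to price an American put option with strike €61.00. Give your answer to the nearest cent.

Risk-neutral probability p = (e^0.01 − 0.8)/(1.45 − 0.8) = 0.2101/0.6500 = 0.3232
Terminal stock prices: S_uuu = 182.9, S_uud = 100.9, S_udd = 55.68, S_ddd = 30.72
Terminal payoffs (K − S): max(-121.9, 0) = 0, max(-39.92, 0) = 0, max(5.32, 0) = 5.32, max(30.28, 0) = 30.28
Node uu (S = 126.2): continuation = e^(−0.01)·[0.3232·0.0000 + 0.6768·0.0000] = 0.0000; exercise value = 0.0000 ≤ continuation, so V_uu = 0.0000
Node ud (S = 69.6): continuation = e^(−0.01)·[0.3232·0.0000 + 0.6768·5.3200] = 3.5650; exercise value = 0.0000 ≤ continuation, so V_ud = 3.5650
Node dd (S = 38.4): continuation = e^(−0.01)·[0.3232·5.3200 + 0.6768·30.2800] = 21.9930; exercise value = 22.6000 > continuation, so V_dd = 22.6000 (exercise)
Node u (S = 87): continuation = e^(−0.01)·[0.3232·0.0000 + 0.6768·3.5650] = 2.3889; exercise value = 0.0000 ≤ continuation, so V_u = 2.3889
Node d (S = 48): continuation = e^(−0.01)·[0.3232·3.5650 + 0.6768·22.6000] = 16.2851; exercise value = 13.0000 ≤ continuation, so V_d = 16.2851
Node 0 (S = 60): continuation = e^(−0.01)·[0.3232·2.3889 + 0.6768·16.2851] = 11.6771; exercise value = 1.0000 ≤ continuation, so V_0 = 11.6771

€11.68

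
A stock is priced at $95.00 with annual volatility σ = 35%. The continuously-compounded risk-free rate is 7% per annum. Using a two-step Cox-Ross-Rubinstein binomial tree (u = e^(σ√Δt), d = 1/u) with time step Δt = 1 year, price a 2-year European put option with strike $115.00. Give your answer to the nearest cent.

$22.56

CRR parameters: u = e^(σ√Δt) = e^(0.35·√1) = 1.4191, d = 1/u = 0.7047
Per-period rate: rΔt = 0.07·1 = 0.07, so R = e^0.07 = 1.0725
Risk-neutral probability p = (e^0.07 − 0.7047)/(1.4191 − 0.7047) = 0.3678/0.7144 = 0.5149
Terminal stock prices: S_uu = 191.3, S_ud = 95, S_dd = 47.18
Terminal payoffs (K − S): max(-76.31, 0) = 0, max(20, 0) = 20, max(67.82, 0) = 67.82
Node u (S = 134.8): V_u = e^(−0.07)·[0.5149·0.0000 + 0.4851·20.0000] = 9.0464
Node d (S = 66.95): V_d = e^(−0.07)·[0.5149·20.0000 + 0.4851·67.8244] = 40.2799
Node 0 (S = 95): V_0 = e^(−0.07)·[0.5149·9.0464 + 0.4851·40.2799] = 22.5625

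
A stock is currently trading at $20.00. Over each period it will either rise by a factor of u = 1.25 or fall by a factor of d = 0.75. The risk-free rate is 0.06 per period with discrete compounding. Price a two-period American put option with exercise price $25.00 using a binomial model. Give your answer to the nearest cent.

$5.00

Risk-neutral probability p = (1 + 0.06 − 0.75)/(1.25 − 0.75) = 0.3100/0.5000 = 0.6200
Terminal stock prices: S_uu = 31.25, S_ud = 18.75, S_dd = 11.25
Terminal payoffs (K − S): max(-6.25, 0) = 0, max(6.25, 0) = 6.25, max(13.75, 0) = 13.75
Node u (S = 25): continuation = 1/1.06·[0.6200·0.0000 + 0.3800·6.2500] = 2.2406; exercise value = 0.0000 ≤ continuation, so V_u = 2.2406
Node d (S = 15): continuation = 1/1.06·[0.6200·6.2500 + 0.3800·13.7500] = 8.5849; exercise value = 10.0000 > continuation, so V_d = 10.0000 (exercise)
Node 0 (S = 20): continuation = 1/1.06·[0.6200·2.2406 + 0.3800·10.0000] = 4.8954; exercise value = 5.0000 > continuation, so V_0 = 5.0000 (exercise)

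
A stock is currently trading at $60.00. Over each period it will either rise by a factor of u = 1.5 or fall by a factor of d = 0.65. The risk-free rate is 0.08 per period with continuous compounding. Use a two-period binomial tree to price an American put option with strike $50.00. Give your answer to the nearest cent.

Risk-neutral probability p = (e^0.08 − 0.65)/(1.5 − 0.65) = 0.4333/0.8500 = 0.5097
Terminal stock prices: S_uu = 135, S_ud = 58.5, S_dd = 25.35
Terminal payoffs (K − S): max(-85, 0) = 0, max(-8.5, 0) = 0, max(24.65, 0) = 24.65
Node u (S = 90): continuation = e^(−0.08)·[0.5097·0.0000 + 0.4903·0.0000] = 0.0000; exercise value = 0.0000 ≤ continuation, so V_u = 0.0000
Node d (S = 39): continuation = e^(−0.08)·[0.5097·0.0000 + 0.4903·24.6500] = 11.1556; exercise value = 11.0000 ≤ continuation, so V_d = 11.1556
Node 0 (S = 60): continuation = e^(−0.08)·[0.5097·0.0000 + 0.4903·11.1556] = 5.0485; exercise value = 0.0000 ≤ continuation, so V_0 = 5.0485

$5.05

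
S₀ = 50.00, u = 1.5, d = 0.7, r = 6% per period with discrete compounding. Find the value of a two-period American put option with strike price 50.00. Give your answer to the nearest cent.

7.78

Risk-neutral probability p = (1 + 0.06 − 0.7)/(1.5 − 0.7) = 0.3600/0.8000 = 0.4500
Terminal stock prices: S_uu = 112.5, S_ud = 52.5, S_dd = 24.5
Terminal payoffs (K − S): max(-62.5, 0) = 0, max(-2.5, 0) = 0, max(25.5, 0) = 25.5
Node u (S = 75): continuation = 1/1.06·[0.4500·0.0000 + 0.5500·0.0000] = 0.0000; exercise value = 0.0000 ≤ continuation, so V_u = 0.0000
Node d (S = 35): continuation = 1/1.06·[0.4500·0.0000 + 0.5500·25.5000] = 13.2311; exercise value = 15.0000 > continuation, so V_d = 15.0000 (exercise)
Node 0 (S = 50): continuation = 1/1.06·[0.4500·0.0000 + 0.5500·15.0000] = 7.7830; exercise value = 0.0000 ≤ continuation, so V_0 = 7.7830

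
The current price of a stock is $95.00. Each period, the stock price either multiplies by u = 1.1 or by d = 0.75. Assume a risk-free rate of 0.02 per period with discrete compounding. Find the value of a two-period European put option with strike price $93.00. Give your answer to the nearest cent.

$6.94

Risk-neutral probability p = (1 + 0.02 − 0.75)/(1.1 − 0.75) = 0.2700/0.3500 = 0.7714
Terminal stock prices: S_uu = 115, S_ud = 78.38, S_dd = 53.44
Terminal payoffs (K − S): max(-21.95, 0) = 0, max(14.62, 0) = 14.62, max(39.56, 0) = 39.56
Node u (S = 104.5): V_u = 1/1.02·[0.7714·0.0000 + 0.2286·14.6250] = 3.2773
Node d (S = 71.25): V_d = 1/1.02·[0.7714·14.6250 + 0.2286·39.5625] = 19.9265
Node 0 (S = 95): V_0 = 1/1.02·[0.7714·3.2773 + 0.2286·19.9265] = 6.9440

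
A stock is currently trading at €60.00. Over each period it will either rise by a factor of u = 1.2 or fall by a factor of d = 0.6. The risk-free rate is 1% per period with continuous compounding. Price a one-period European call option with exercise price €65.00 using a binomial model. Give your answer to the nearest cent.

Risk-neutral probability p = (e^0.01 − 0.6)/(1.2 − 0.6) = 0.4101/0.6000 = 0.6834
Terminal stock prices: S_u = 72, S_d = 36
Terminal payoffs (S − K): max(7, 0) = 7, max(-29, 0) = 0
Node 0 (S = 60): V_0 = e^(−0.01)·[0.6834·7.0000 + 0.3166·0.0000] = 4.7363

€4.74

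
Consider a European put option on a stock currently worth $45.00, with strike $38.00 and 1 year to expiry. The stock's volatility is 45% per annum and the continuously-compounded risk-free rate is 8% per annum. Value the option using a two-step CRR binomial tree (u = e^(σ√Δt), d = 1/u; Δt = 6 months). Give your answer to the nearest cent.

$3.48

CRR parameters: u = e^(σ√Δt) = e^(0.45·√0.5) = 1.3746, d = 1/u = 0.7275
Per-period rate: rΔt = 0.08·0.5 = 0.04, so R = e^0.04 = 1.0408
Risk-neutral probability p = (e^0.04 − 0.7275)/(1.3746 − 0.7275) = 0.3134/0.6472 = 0.4842
Terminal stock prices: S_uu = 85.03, S_ud = 45, S_dd = 23.81
Terminal payoffs (K − S): max(-47.03, 0) = 0, max(-7, 0) = 0, max(14.19, 0) = 14.19
Node u (S = 61.86): V_u = e^(−0.04)·[0.4842·0.0000 + 0.5158·0.0000] = 0.0000
Node d (S = 32.74): V_d = e^(−0.04)·[0.4842·0.0000 + 0.5158·14.1862] = 7.0307
Node 0 (S = 45): V_0 = e^(−0.04)·[0.4842·0.0000 + 0.5158·7.0307] = 3.4844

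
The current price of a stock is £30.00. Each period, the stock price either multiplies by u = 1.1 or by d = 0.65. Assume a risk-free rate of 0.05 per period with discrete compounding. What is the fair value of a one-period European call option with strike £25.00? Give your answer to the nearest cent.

£6.77

Risk-neutral probability p = (1 + 0.05 − 0.65)/(1.1 − 0.65) = 0.4000/0.4500 = 0.8889
Terminal stock prices: S_u = 33, S_d = 19.5
Terminal payoffs (S − K): max(8, 0) = 8, max(-5.5, 0) = 0
Node 0 (S = 30): V_0 = 1/1.05·[0.8889·8.0000 + 0.1111·0.0000] = 6.7725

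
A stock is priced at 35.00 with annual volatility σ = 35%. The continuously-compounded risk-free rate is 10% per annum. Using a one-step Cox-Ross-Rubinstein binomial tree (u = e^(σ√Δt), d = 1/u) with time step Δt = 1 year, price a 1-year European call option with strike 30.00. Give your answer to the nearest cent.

CRR parameters: u = e^(σ√Δt) = e^(0.35·√1) = 1.4191, d = 1/u = 0.7047
Per-period rate: rΔt = 0.1·1 = 0.1, so R = e^0.1 = 1.1052
Risk-neutral probability p = (e^0.1 − 0.7047)/(1.4191 − 0.7047) = 0.4005/0.7144 = 0.5606
Terminal stock prices: S_u = 49.67, S_d = 24.66
Terminal payoffs (S − K): max(19.67, 0) = 19.67, max(-5.336, 0) = 0
Node 0 (S = 35): V_0 = e^(−0.1)·[0.5606·19.6674 + 0.4394·0.0000] = 9.9763

9.98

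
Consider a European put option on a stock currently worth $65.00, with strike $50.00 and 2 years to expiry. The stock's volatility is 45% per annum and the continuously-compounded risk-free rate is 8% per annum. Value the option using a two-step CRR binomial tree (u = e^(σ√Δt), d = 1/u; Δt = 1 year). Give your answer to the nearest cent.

CRR parameters: u = e^(σ√Δt) = e^(0.45·√1) = 1.5683, d = 1/u = 0.6376
Per-period rate: rΔt = 0.08·1 = 0.08, so R = e^0.08 = 1.0833
Risk-neutral probability p = (e^0.08 − 0.6376)/(1.5683 − 0.6376) = 0.4457/0.9307 = 0.4789
Terminal stock prices: S_uu = 159.9, S_ud = 65, S_dd = 26.43
Terminal payoffs (K − S): max(-109.9, 0) = 0, max(-15, 0) = 0, max(23.57, 0) = 23.57
Node u (S = 101.9): V_u = e^(−0.08)·[0.4789·0.0000 + 0.5211·0.0000] = 0.0000
Node d (S = 41.45): V_d = e^(−0.08)·[0.4789·0.0000 + 0.5211·23.5730] = 11.3405
Node 0 (S = 65): V_0 = e^(−0.08)·[0.4789·0.0000 + 0.5211·11.3405] = 5.4557

$5.46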